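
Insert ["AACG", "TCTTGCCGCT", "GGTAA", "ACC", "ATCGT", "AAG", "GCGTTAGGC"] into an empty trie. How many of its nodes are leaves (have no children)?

7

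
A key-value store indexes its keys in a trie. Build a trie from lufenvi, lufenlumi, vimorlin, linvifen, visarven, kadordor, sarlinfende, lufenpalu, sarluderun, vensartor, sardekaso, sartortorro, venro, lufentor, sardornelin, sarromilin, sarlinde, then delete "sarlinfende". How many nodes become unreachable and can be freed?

After clearing the end-marker at "sarlinfende", prune upward until reaching a node still needed by another word.
The suffix "fende" (5 nodes) is used only by "sarlinfende"; the node for "sarlin" still has the child "d", so pruning stops there.
Nodes removed: 5

5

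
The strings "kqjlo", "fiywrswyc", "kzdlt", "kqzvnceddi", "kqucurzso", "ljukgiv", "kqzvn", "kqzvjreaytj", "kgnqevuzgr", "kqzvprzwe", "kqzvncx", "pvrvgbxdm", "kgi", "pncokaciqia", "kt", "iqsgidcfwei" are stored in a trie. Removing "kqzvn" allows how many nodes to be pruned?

Walk "kqzvn" from the leaf back toward the root, removing each node that no remaining word uses.
Every node on "kqzvn" is still needed (e.g. by "kqzvnceddi"), so nothing is freed.
Nodes removed: 0

0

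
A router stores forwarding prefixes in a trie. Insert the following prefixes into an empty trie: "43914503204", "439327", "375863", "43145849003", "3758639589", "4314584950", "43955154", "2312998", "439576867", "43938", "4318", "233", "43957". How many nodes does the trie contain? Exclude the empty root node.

For each word, the new-node count is its length minus the longest prefix already in the trie:
  "43914503204" → 11 new (4, 3, 9, 1, 4, 5, 0, 3, 2, 0, 4)
  "439327" → prefix "439" already present; 3 new (3, 2, 7)
  "375863" → 6 new (3, 7, 5, 8, 6, 3)
  "43145849003" → prefix "43" already present; 9 new (1, 4, 5, 8, 4, 9, 0, 0, 3)
  "3758639589" → prefix "375863" already present; 4 new (9, 5, 8, 9)
  "4314584950" → prefix "43145849" already present; 2 new (5, 0)
  "43955154" → prefix "439" already present; 5 new (5, 5, 1, 5, 4)
  "2312998" → 7 new (2, 3, 1, 2, 9, 9, 8)
  "439576867" → prefix "4395" already present; 5 new (7, 6, 8, 6, 7)
  "43938" → prefix "4393" already present; 1 new (8)
  "4318" → prefix "431" already present; 1 new (8)
  "233" → prefix "23" already present; 1 new (3)
  "43957" → prefix "43957" already present; 0 new (none)
Total nodes = 11 + 3 + 6 + 9 + 4 + 2 + 5 + 7 + 5 + 1 + 1 + 1 + 0 = 55

55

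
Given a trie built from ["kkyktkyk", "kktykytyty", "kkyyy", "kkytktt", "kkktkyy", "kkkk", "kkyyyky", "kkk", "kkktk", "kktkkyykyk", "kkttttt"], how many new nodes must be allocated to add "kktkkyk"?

1

The longest prefix of "kktkkyk" already in the trie is "kktkky" (length 6).
New nodes needed: |"kktkkyk"| − 6 = 7 − 6 = 1.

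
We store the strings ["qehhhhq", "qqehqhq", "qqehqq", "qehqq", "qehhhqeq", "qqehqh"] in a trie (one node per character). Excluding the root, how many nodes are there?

19

Trie structure (* marks end of a word):
(root)
└─ q
   ├─ e
   │  └─ h
   │     ├─ h
   │     │  └─ h
   │     │     ├─ h
   │     │     │  └─ q *
   │     │     └─ q
   │     │        └─ e
   │     │           └─ q *
   │     └─ q
   │        └─ q *
   └─ q
      └─ e
         └─ h
            └─ q
               ├─ h *
               │  └─ q *
               └─ q *
Counting every labelled node above: 19.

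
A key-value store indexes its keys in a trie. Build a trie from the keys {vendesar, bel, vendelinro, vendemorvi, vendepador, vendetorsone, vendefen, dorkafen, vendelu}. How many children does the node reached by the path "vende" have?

6

The children of the "vende" node are the distinct next characters among strings starting with "vende".
Distinct next characters after "vende": f, l, m, p, s, t.
That node has 6 child edges.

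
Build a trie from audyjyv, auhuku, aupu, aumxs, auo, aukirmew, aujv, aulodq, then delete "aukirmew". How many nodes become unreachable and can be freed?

Walk "aukirmew" from the leaf back toward the root, removing each node that no remaining word uses.
The suffix "kirmew" (6 nodes) is used only by "aukirmew"; the node for "au" still has the child "d", so pruning stops there.
Nodes removed: 6

6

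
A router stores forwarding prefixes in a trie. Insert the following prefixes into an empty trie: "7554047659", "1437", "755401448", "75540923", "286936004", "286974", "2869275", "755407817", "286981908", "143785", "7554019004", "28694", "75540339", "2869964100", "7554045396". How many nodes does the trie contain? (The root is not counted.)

Count nodes per top-level branch (shared prefixes stored once):
  '1'-branch (1437, 143785): 6 nodes
  '2'-branch (2869275, 286936004, 28694, 286974, 286981908, 2869964100): 26 nodes
  '7'-branch (755401448, 7554019004, 75540339, 7554045396, 7554047659, 755407817, 75540923): 32 nodes
Sum: 64

64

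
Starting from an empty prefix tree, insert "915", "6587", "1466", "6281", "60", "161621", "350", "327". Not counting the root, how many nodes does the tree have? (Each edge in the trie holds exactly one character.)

Trace insertions, counting only characters that open a new branch:
  "915" → 3 new (9, 1, 5)
  "6587" → 4 new (6, 5, 8, 7)
  "1466" → 4 new (1, 4, 6, 6)
  "6281" → prefix "6" already present; 3 new (2, 8, 1)
  "60" → prefix "6" already present; 1 new (0)
  "161621" → prefix "1" already present; 5 new (6, 1, 6, 2, 1)
  "350" → 3 new (3, 5, 0)
  "327" → prefix "3" already present; 2 new (2, 7)
Total nodes = 3 + 4 + 4 + 3 + 1 + 5 + 3 + 2 = 25

25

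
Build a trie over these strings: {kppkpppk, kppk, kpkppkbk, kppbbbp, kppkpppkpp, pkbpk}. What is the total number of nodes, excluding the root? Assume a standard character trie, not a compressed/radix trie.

25

Count nodes per top-level branch (shared prefixes stored once):
  'k'-branch (kpkppkbk, kppbbbp, kppk, kppkpppk, kppkpppkpp): 20 nodes
  'p'-branch (pkbpk): 5 nodes
Sum: 25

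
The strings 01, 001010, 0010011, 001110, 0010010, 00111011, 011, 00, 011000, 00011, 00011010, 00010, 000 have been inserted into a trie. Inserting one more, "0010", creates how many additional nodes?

"0010" is already a full path in the trie; only an end-marker is added.
No new nodes are needed: 0.

0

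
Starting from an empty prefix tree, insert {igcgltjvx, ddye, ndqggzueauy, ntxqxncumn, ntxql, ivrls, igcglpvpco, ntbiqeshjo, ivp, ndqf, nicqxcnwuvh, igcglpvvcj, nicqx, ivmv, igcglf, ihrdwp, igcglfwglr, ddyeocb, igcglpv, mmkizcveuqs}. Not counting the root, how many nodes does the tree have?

Trace insertions, counting only characters that open a new branch:
  "igcgltjvx" → 9 new (i, g, c, g, l, t, j, v, x)
  "ddye" → 4 new (d, d, y, e)
  "ndqggzueauy" → 11 new (n, d, q, g, g, z, u, e, a, u, y)
  "ntxqxncumn" → prefix "n" already present; 9 new (t, x, q, x, n, c, u, m, n)
  "ntxql" → prefix "ntxq" already present; 1 new (l)
  "ivrls" → prefix "i" already present; 4 new (v, r, l, s)
  "igcglpvpco" → prefix "igcgl" already present; 5 new (p, v, p, c, o)
  "ntbiqeshjo" → prefix "nt" already present; 8 new (b, i, q, e, s, h, j, o)
  "ivp" → prefix "iv" already present; 1 new (p)
  "ndqf" → prefix "ndq" already present; 1 new (f)
  "nicqxcnwuvh" → prefix "n" already present; 10 new (i, c, q, x, c, n, w, u, v, h)
  "igcglpvvcj" → prefix "igcglpv" already present; 3 new (v, c, j)
  "nicqx" → prefix "nicqx" already present; 0 new (none)
  "ivmv" → prefix "iv" already present; 2 new (m, v)
  "igcglf" → prefix "igcgl" already present; 1 new (f)
  "ihrdwp" → prefix "i" already present; 5 new (h, r, d, w, p)
  "igcglfwglr" → prefix "igcglf" already present; 4 new (w, g, l, r)
  "ddyeocb" → prefix "ddye" already present; 3 new (o, c, b)
  "igcglpv" → prefix "igcglpv" already present; 0 new (none)
  "mmkizcveuqs" → 11 new (m, m, k, i, z, c, v, e, u, q, s)
Total nodes = 9 + 4 + 11 + 9 + 1 + 4 + 5 + 8 + 1 + 1 + 10 + 3 + 0 + 2 + 1 + 5 + 4 + 3 + 0 + 11 = 92

92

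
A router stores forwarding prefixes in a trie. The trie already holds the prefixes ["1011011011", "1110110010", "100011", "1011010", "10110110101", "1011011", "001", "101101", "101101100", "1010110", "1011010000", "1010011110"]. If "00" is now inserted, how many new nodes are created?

0

Every character of "00" already lies on an existing path (it is a prefix of some stored word).
No new nodes are needed: 0.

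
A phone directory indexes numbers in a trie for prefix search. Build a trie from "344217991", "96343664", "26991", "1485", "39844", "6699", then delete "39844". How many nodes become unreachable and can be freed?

4

A node on "39844"'s path can go only if nothing else ends at it or branches off below it.
The suffix "9844" (4 nodes) is used only by "39844"; the node for "3" still has the child "4", so pruning stops there.
Nodes removed: 4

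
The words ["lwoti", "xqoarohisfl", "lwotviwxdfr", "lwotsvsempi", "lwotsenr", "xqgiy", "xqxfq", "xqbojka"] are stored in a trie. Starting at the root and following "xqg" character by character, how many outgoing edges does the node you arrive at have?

1

Walk "xqg" from the root, arriving at one node.
Distinct next characters after "xqg": i.
That node has 1 child edge.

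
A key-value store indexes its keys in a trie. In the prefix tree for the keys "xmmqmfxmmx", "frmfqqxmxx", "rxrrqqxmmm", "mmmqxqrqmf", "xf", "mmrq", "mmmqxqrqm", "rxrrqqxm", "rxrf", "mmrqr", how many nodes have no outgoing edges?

A leaf is a node with no children — equivalently, the end of a word that is not a proper prefix of any other stored word.
Those words: "frmfqqxmxx", "mmmqxqrqmf", "mmrqr", "rxrf", "rxrrqqxmmm", "xf", "xmmqmfxmmx"
Leaf count: 7

7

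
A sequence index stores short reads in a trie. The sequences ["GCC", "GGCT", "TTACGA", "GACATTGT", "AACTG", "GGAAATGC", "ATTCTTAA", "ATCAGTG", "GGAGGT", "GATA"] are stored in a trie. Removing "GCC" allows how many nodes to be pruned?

2

Walk "GCC" from the leaf back toward the root, removing each node that no remaining word uses.
The suffix "CC" (2 nodes) is used only by "GCC"; the node for "G" still has the child "G", so pruning stops there.
Nodes removed: 2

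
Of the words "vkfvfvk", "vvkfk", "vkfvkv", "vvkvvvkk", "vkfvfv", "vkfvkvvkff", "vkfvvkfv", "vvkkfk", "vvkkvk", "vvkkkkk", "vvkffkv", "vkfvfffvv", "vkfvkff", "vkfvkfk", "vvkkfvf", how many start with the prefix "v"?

Walk to "v"; the words in its subtree are exactly those with that prefix.
Matches: "vkfvfffvv", "vkfvfv", "vkfvfvk", "vkfvkff", "vkfvkfk", "vkfvkv", "vkfvkvvkff", "vkfvvkfv", "vvkffkv", "vvkfk", "vvkkfk", "vvkkfvf", "vvkkkkk", "vvkkvk", "vvkvvvkk"
Count: 15

15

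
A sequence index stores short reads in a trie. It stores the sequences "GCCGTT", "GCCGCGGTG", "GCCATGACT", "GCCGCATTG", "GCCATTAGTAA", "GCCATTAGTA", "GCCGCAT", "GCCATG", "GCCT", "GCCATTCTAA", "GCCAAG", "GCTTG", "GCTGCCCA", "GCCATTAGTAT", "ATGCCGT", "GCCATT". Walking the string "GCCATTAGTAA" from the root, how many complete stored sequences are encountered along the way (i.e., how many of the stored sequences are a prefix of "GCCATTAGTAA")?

3

Check each prefix of "GCCATTAGTAA" against the stored set — each match is an end-marker on the path.
Prefixes of the query that are stored words: "GCCATT", "GCCATTAGTA", "GCCATTAGTAA"
Count: 3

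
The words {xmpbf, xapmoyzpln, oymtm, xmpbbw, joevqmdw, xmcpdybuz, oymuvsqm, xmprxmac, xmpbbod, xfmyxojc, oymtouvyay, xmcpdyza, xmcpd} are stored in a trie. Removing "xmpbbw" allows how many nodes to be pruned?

1

After clearing the end-marker at "xmpbbw", prune upward until reaching a node still needed by another word.
The suffix "w" (1 node) is used only by "xmpbbw"; the node for "xmpbb" still has the child "o", so pruning stops there.
Nodes removed: 1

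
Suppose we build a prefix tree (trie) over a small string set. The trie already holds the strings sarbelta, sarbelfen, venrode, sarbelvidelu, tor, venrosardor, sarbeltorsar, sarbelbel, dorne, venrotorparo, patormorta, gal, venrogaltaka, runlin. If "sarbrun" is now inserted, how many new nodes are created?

3

The longest prefix of "sarbrun" already in the trie is "sarb" (length 4).
So 7 − 4 = 3 new nodes.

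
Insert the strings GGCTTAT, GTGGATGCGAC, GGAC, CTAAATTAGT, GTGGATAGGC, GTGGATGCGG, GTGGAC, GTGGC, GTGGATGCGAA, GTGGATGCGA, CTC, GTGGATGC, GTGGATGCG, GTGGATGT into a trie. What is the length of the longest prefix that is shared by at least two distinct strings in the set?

10

Equivalently: take the maximum, over all pairs, of their longest common prefix length.
"GTGGATGCGA" and "GTGGATGCGAA" agree on "GTGGATGCGA" (10 characters) before diverging; nothing deeper is shared.
Longest shared-prefix length: 10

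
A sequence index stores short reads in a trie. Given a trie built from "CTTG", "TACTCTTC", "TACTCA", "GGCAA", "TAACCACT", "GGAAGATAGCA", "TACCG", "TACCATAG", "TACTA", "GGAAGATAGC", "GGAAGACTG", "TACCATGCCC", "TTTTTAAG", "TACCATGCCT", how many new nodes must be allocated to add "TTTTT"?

0

"TTTTT" is already a full path in the trie; only an end-marker is added.
No new nodes are needed: 0.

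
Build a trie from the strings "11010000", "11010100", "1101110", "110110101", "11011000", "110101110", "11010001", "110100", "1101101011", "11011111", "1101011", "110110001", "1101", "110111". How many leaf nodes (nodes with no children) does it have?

8

Leaves are exactly the stored words that no other stored word extends.
Those words: "11010000", "11010001", "11010100", "110101110", "110110001", "1101101011", "1101110", "11011111"
Leaf count: 8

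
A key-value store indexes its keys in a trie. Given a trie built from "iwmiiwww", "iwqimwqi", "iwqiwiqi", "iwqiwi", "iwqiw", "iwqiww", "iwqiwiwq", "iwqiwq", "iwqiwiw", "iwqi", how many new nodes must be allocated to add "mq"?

Nothing in the trie begins with "m"; the whole of "mq" is new.
2 − 0 = 2 new nodes.

2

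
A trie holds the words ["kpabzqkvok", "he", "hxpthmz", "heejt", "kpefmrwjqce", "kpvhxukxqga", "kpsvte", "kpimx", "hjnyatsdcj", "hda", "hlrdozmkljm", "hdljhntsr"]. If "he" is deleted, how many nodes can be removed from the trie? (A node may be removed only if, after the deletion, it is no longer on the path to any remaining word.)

After clearing the end-marker at "he", prune upward until reaching a node still needed by another word.
Every node on "he" is still needed (e.g. by "heejt"), so nothing is freed.
Nodes removed: 0

0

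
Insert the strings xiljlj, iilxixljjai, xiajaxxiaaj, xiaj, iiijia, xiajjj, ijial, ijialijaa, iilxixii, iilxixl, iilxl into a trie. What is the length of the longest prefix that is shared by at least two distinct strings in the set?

7

Equivalently: take the maximum, over all pairs, of their longest common prefix length.
e.g. "iilxixl" and "iilxixljjai" share the prefix "iilxixl" of length 7; no pair shares a longer one.
Longest shared-prefix length: 7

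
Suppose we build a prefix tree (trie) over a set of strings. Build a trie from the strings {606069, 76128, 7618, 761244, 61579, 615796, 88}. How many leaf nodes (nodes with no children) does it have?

A leaf is a node with no children — equivalently, the end of a word that is not a proper prefix of any other stored word.
Those words: "606069", "615796", "761244", "76128", "7618", "88"
Leaf count: 6

6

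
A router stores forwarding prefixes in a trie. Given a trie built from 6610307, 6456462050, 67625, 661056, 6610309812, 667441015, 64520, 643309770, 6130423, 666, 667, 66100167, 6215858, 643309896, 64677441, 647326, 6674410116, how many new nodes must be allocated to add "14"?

2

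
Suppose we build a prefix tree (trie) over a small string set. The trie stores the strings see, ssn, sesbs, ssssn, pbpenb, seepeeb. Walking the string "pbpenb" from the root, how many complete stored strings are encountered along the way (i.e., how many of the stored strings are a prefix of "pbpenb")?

Traverse "pbpenb" character by character; count nodes along the way that are marked as word ends.
Prefixes of the query that are stored words: "pbpenb"
Count: 1

1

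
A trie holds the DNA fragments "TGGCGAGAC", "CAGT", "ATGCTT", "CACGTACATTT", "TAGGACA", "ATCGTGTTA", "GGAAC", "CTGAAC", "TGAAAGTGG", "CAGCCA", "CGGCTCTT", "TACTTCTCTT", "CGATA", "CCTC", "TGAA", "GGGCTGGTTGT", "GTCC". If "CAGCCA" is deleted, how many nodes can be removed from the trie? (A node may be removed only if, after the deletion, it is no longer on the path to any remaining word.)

3

After clearing the end-marker at "CAGCCA", prune upward until reaching a node still needed by another word.
The suffix "CCA" (3 nodes) is used only by "CAGCCA"; the node for "CAG" still has the child "T", so pruning stops there.
Nodes removed: 3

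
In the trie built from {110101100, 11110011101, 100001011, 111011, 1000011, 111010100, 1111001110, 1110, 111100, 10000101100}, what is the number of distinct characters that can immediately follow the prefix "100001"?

2

Follow the path "100001" to its node, then look at its outgoing edges.
Characters that immediately follow "100001" among the stored strings: {0, 1}.
That node has 2 child edges.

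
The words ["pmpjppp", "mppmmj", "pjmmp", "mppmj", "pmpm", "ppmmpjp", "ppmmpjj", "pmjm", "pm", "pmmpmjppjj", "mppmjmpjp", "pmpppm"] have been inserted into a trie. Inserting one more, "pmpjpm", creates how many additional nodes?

1

Walking "pmpjpm" from the root, the first 5 characters ("pmpjp") follow existing edges; "m" is the first miss.
So 6 − 5 = 1 new nodes.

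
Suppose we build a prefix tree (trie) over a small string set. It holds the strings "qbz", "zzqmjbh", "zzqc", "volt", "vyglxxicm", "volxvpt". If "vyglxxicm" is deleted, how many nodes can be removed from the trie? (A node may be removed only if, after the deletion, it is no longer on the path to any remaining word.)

8

Walk "vyglxxicm" from the leaf back toward the root, removing each node that no remaining word uses.
The suffix "yglxxicm" (8 nodes) is used only by "vyglxxicm"; the node for "v" still has the child "o", so pruning stops there.
Nodes removed: 8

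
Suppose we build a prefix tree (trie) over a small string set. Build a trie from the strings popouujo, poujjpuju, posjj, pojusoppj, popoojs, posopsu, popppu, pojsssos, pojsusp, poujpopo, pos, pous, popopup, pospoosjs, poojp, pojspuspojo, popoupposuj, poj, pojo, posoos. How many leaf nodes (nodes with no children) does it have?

Leaves are exactly the stored words that no other stored word extends.
Those words: "pojo", "pojspuspojo", "pojsssos", "pojsusp", "pojusoppj", "poojp", "popoojs", "popopup", "popoupposuj", "popouujo", "popppu", "posjj", "posoos", "posopsu", "pospoosjs", "poujjpuju", "poujpopo", "pous"
Leaf count: 18

18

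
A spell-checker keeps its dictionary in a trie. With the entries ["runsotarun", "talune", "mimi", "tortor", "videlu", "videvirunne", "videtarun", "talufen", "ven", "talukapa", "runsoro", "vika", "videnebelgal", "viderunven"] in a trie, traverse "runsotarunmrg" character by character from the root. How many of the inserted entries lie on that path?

1

Walk "runsotarunmrg" from the root; an end-of-word marker is hit whenever a stored word is a prefix of "runsotarunmrg".
Prefixes of the query that are stored words: "runsotarun"
Count: 1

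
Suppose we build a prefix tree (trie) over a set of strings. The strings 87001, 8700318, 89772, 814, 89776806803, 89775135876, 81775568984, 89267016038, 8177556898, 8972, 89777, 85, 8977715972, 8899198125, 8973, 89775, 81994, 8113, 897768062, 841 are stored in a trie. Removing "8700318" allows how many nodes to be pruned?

3

A node on "8700318"'s path can go only if nothing else ends at it or branches off below it.
The suffix "318" (3 nodes) is used only by "8700318"; the node for "8700" still has the child "1", so pruning stops there.
Nodes removed: 3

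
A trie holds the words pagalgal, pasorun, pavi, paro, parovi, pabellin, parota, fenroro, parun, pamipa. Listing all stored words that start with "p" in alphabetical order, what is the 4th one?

Filter for "p…" and sort: "pabellin", "pagalgal", "pamipa", "paro", "parota", "parovi", "parun", "pasorun", "pavi"
The 4th is paro.

paro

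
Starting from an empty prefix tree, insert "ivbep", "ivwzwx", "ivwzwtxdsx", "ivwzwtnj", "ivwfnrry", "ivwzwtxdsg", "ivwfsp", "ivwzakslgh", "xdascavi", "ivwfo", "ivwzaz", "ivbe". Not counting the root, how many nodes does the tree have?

For each word, the new-node count is its length minus the longest prefix already in the trie:
  "ivbep" → 5 new (i, v, b, e, p)
  "ivwzwx" → prefix "iv" already present; 4 new (w, z, w, x)
  "ivwzwtxdsx" → prefix "ivwzw" already present; 5 new (t, x, d, s, x)
  "ivwzwtnj" → prefix "ivwzwt" already present; 2 new (n, j)
  "ivwfnrry" → prefix "ivw" already present; 5 new (f, n, r, r, y)
  "ivwzwtxdsg" → prefix "ivwzwtxds" already present; 1 new (g)
  "ivwfsp" → prefix "ivwf" already present; 2 new (s, p)
  "ivwzakslgh" → prefix "ivwz" already present; 6 new (a, k, s, l, g, h)
  "xdascavi" → 8 new (x, d, a, s, c, a, v, i)
  "ivwfo" → prefix "ivwf" already present; 1 new (o)
  "ivwzaz" → prefix "ivwza" already present; 1 new (z)
  "ivbe" → prefix "ivbe" already present; 0 new (none)
Total nodes = 5 + 4 + 5 + 2 + 5 + 1 + 2 + 6 + 8 + 1 + 1 + 0 = 40

40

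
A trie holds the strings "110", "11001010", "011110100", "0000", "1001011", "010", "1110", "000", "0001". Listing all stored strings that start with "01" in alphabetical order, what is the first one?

DFS of the "01" subtree visits, in order: "010", "011110100"
Position 1: 010

010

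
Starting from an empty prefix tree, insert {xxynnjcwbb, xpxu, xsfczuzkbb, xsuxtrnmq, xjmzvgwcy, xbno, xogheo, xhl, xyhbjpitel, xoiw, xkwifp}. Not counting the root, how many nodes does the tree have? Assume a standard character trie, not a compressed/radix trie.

Count nodes per top-level branch (shared prefixes stored once):
  'x'-branch (xbno, xhl, xjmzvgwcy, xkwifp, xogheo, xoiw, xpxu, xsfczuzkbb, xsuxtrnmq, xxynnjcwbb, xyhbjpitel): 63 nodes
Sum: 63

63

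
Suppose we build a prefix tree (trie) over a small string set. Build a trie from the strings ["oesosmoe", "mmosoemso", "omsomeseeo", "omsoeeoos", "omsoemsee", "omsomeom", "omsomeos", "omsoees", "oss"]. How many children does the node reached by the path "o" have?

The children of the "o" node are the distinct next characters among strings starting with "o".
Distinct next characters after "o": e, m, s.
That node has 3 child edges.

3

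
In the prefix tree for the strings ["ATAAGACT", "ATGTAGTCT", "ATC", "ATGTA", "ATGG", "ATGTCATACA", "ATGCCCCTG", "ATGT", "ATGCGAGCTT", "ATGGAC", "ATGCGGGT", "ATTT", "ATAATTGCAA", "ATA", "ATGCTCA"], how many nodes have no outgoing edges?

11

A leaf is a node with no children — equivalently, the end of a word that is not a proper prefix of any other stored word.
Those words: "ATAAGACT", "ATAATTGCAA", "ATC", "ATGCCCCTG", "ATGCGAGCTT", "ATGCGGGT", "ATGCTCA", "ATGGAC", "ATGTAGTCT", "ATGTCATACA", "ATTT"
Leaf count: 11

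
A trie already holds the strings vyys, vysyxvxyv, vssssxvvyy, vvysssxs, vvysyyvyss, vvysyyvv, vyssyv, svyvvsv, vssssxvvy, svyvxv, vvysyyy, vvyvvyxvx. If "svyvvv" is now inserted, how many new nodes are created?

The longest prefix of "svyvvv" already in the trie is "svyvv" (length 5).
Each of the 1 remaining characters creates one node.

1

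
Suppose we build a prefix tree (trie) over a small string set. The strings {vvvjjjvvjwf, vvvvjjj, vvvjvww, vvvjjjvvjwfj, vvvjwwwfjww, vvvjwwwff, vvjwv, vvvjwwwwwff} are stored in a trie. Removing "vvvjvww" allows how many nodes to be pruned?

3

Walk "vvvjvww" from the leaf back toward the root, removing each node that no remaining word uses.
The suffix "vww" (3 nodes) is used only by "vvvjvww"; the node for "vvvj" still has the child "j", so pruning stops there.
Nodes removed: 3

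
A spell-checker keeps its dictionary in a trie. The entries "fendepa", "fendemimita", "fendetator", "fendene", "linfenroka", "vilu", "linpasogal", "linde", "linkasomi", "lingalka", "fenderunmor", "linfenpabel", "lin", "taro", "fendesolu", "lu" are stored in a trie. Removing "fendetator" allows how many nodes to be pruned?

After clearing the end-marker at "fendetator", prune upward until reaching a node still needed by another word.
The suffix "tator" (5 nodes) is used only by "fendetator"; the node for "fende" still has the child "p", so pruning stops there.
Nodes removed: 5

5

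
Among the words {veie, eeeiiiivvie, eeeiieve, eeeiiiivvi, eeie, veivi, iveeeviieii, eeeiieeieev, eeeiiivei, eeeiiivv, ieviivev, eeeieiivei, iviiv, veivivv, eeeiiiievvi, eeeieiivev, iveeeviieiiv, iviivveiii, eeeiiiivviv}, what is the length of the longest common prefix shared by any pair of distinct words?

11

Look for the deepest trie node that still has at least two words in its subtree.
"iveeeviieii" and "iveeeviieiiv" agree on "iveeeviieii" (11 characters) before diverging; nothing deeper is shared.
Longest shared-prefix length: 11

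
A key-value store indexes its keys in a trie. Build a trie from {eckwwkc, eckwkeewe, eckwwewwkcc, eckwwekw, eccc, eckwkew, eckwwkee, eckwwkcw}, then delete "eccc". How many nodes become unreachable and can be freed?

2

Walk "eccc" from the leaf back toward the root, removing each node that no remaining word uses.
The suffix "cc" (2 nodes) is used only by "eccc"; the node for "ec" still has the child "k", so pruning stops there.
Nodes removed: 2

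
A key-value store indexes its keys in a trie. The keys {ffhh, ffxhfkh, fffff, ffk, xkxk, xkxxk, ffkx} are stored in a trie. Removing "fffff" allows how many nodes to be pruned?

3

A node on "fffff"'s path can go only if nothing else ends at it or branches off below it.
The suffix "fff" (3 nodes) is used only by "fffff"; the node for "ff" still has the child "h", so pruning stops there.
Nodes removed: 3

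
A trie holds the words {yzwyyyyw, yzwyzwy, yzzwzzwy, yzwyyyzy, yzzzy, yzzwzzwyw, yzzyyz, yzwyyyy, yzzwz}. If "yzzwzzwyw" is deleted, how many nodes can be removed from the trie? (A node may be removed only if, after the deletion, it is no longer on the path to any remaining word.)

A node on "yzzwzzwyw"'s path can go only if nothing else ends at it or branches off below it.
The suffix "w" (1 node) is used only by "yzzwzzwyw"; "yzzwzzwy" is itself a stored word, so pruning stops there.
Nodes removed: 1

1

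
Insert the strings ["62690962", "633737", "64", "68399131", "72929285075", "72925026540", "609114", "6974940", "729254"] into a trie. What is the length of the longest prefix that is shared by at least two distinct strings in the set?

The deepest shared node is where two words last agree before diverging.
"72925026540" and "729254" agree on "72925" (5 characters) before diverging; nothing deeper is shared.
Longest shared-prefix length: 5

5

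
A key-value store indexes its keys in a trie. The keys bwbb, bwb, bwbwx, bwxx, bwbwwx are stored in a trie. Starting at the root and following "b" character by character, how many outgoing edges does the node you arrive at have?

Follow the path "b" to its node, then look at its outgoing edges.
Distinct next characters after "b": w.
That node has 1 child edge.

1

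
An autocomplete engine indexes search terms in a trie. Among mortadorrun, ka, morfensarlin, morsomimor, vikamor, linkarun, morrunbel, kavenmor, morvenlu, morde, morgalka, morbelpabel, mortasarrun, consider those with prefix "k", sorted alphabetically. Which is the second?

kavenmor

Words with prefix "k", in lexicographic order: "ka", "kavenmor"
The 2nd is kavenmor.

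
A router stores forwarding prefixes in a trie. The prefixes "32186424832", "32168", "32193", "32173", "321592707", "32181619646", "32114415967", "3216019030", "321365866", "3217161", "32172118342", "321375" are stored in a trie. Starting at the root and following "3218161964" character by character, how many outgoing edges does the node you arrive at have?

1

Follow the path "3218161964" to its node, then look at its outgoing edges.
Characters that immediately follow "3218161964" among the stored strings: {6}.
That node has 1 child edge.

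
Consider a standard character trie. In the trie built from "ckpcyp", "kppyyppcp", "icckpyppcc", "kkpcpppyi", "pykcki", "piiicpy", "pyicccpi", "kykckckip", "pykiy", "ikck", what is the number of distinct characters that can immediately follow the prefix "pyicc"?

1

Walk "pyicc" from the root, arriving at one node.
Distinct next characters after "pyicc": c.
That node has 1 child edge.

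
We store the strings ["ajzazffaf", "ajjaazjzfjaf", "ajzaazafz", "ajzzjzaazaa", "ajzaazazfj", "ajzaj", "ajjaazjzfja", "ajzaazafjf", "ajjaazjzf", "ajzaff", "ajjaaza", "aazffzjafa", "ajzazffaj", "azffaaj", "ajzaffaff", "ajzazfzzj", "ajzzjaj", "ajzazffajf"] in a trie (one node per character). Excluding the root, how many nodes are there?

Trace insertions, counting only characters that open a new branch:
  "ajzazffaf" → 9 new (a, j, z, a, z, f, f, a, f)
  "ajjaazjzfjaf" → prefix "aj" already present; 10 new (j, a, a, z, j, z, f, j, a, f)
  "ajzaazafz" → prefix "ajza" already present; 5 new (a, z, a, f, z)
  "ajzzjzaazaa" → prefix "ajz" already present; 8 new (z, j, z, a, a, z, a, a)
  "ajzaazazfj" → prefix "ajzaaza" already present; 3 new (z, f, j)
  "ajzaj" → prefix "ajza" already present; 1 new (j)
  "ajjaazjzfja" → prefix "ajjaazjzfja" already present; 0 new (none)
  "ajzaazafjf" → prefix "ajzaazaf" already present; 2 new (j, f)
  "ajjaazjzf" → prefix "ajjaazjzf" already present; 0 new (none)
  "ajzaff" → prefix "ajza" already present; 2 new (f, f)
  "ajjaaza" → prefix "ajjaaz" already present; 1 new (a)
  "aazffzjafa" → prefix "a" already present; 9 new (a, z, f, f, z, j, a, f, a)
  "ajzazffaj" → prefix "ajzazffa" already present; 1 new (j)
  "azffaaj" → prefix "a" already present; 6 new (z, f, f, a, a, j)
  "ajzaffaff" → prefix "ajzaff" already present; 3 new (a, f, f)
  "ajzazfzzj" → prefix "ajzazf" already present; 3 new (z, z, j)
  "ajzzjaj" → prefix "ajzzj" already present; 2 new (a, j)
  "ajzazffajf" → prefix "ajzazffaj" already present; 1 new (f)
Total nodes = 9 + 10 + 5 + 8 + 3 + 1 + 0 + 2 + 0 + 2 + 1 + 9 + 1 + 6 + 3 + 3 + 2 + 1 = 66

66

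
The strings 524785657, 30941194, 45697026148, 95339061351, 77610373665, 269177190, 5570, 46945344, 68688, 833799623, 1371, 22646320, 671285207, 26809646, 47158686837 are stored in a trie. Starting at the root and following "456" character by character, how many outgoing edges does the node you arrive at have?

1

The children of the "456" node are the distinct next characters among strings starting with "456".
Distinct next characters after "456": 9.
That node has 1 child edge.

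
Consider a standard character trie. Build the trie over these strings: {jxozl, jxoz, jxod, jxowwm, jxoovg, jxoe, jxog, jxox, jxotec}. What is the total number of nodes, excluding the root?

Trace insertions, counting only characters that open a new branch:
  "jxozl" → 5 new (j, x, o, z, l)
  "jxoz" → prefix "jxoz" already present; 0 new (none)
  "jxod" → prefix "jxo" already present; 1 new (d)
  "jxowwm" → prefix "jxo" already present; 3 new (w, w, m)
  "jxoovg" → prefix "jxo" already present; 3 new (o, v, g)
  "jxoe" → prefix "jxo" already present; 1 new (e)
  "jxog" → prefix "jxo" already present; 1 new (g)
  "jxox" → prefix "jxo" already present; 1 new (x)
  "jxotec" → prefix "jxo" already present; 3 new (t, e, c)
Total nodes = 5 + 0 + 1 + 3 + 3 + 1 + 1 + 1 + 3 = 18

18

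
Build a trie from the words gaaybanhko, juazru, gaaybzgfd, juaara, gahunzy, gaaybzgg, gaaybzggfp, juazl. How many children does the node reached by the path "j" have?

1

The children of the "j" node are the distinct next characters among strings starting with "j".
Characters that immediately follow "j" among the stored strings: {u}.
That node has 1 child edge.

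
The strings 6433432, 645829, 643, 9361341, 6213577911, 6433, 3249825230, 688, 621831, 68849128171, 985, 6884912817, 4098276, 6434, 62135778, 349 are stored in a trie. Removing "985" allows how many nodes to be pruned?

A node on "985"'s path can go only if nothing else ends at it or branches off below it.
The suffix "85" (2 nodes) is used only by "985"; the node for "9" still has the child "3", so pruning stops there.
Nodes removed: 2

2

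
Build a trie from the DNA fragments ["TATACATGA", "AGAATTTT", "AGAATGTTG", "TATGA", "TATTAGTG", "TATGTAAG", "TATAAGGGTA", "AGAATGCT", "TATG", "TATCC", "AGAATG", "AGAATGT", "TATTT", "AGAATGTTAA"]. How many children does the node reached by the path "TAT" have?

Follow the path "TAT" to its node, then look at its outgoing edges.
Characters that immediately follow "TAT" among the stored strings: {A, C, G, T}.
That node has 4 child edges.

4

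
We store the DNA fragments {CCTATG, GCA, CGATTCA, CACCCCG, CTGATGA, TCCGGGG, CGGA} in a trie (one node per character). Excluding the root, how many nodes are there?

Count nodes per top-level branch (shared prefixes stored once):
  'C'-branch (CACCCCG, CCTATG, CGATTCA, CGGA, CTGATGA): 26 nodes
  'G'-branch (GCA): 3 nodes
  'T'-branch (TCCGGGG): 7 nodes
Sum: 36

36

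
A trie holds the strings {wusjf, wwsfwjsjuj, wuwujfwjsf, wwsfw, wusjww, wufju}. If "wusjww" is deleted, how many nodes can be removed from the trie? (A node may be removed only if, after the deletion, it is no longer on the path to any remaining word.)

Walk "wusjww" from the leaf back toward the root, removing each node that no remaining word uses.
The suffix "ww" (2 nodes) is used only by "wusjww"; the node for "wusj" still has the child "f", so pruning stops there.
Nodes removed: 2

2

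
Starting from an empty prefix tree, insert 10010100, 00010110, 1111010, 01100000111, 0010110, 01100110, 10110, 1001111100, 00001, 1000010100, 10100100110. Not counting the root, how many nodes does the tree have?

66

For each word, the new-node count is its length minus the longest prefix already in the trie:
  "10010100" → 8 new (1, 0, 0, 1, 0, 1, 0, 0)
  "00010110" → 8 new (0, 0, 0, 1, 0, 1, 1, 0)
  "1111010" → prefix "1" already present; 6 new (1, 1, 1, 0, 1, 0)
  "01100000111" → prefix "0" already present; 10 new (1, 1, 0, 0, 0, 0, 0, 1, 1, 1)
  "0010110" → prefix "00" already present; 5 new (1, 0, 1, 1, 0)
  "01100110" → prefix "01100" already present; 3 new (1, 1, 0)
  "10110" → prefix "10" already present; 3 new (1, 1, 0)
  "1001111100" → prefix "1001" already present; 6 new (1, 1, 1, 1, 0, 0)
  "00001" → prefix "000" already present; 2 new (0, 1)
  "1000010100" → prefix "100" already present; 7 new (0, 0, 1, 0, 1, 0, 0)
  "10100100110" → prefix "101" already present; 8 new (0, 0, 1, 0, 0, 1, 1, 0)
Total nodes = 8 + 8 + 6 + 10 + 5 + 3 + 3 + 6 + 2 + 7 + 8 = 66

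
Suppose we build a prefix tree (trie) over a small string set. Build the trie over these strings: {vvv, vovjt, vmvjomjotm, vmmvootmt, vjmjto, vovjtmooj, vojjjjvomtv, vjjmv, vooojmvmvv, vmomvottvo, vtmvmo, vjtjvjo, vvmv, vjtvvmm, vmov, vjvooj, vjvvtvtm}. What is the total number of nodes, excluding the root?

86

For each word, the new-node count is its length minus the longest prefix already in the trie:
  "vvv" → 3 new (v, v, v)
  "vovjt" → prefix "v" already present; 4 new (o, v, j, t)
  "vmvjomjotm" → prefix "v" already present; 9 new (m, v, j, o, m, j, o, t, m)
  "vmmvootmt" → prefix "vm" already present; 7 new (m, v, o, o, t, m, t)
  "vjmjto" → prefix "v" already present; 5 new (j, m, j, t, o)
  "vovjtmooj" → prefix "vovjt" already present; 4 new (m, o, o, j)
  "vojjjjvomtv" → prefix "vo" already present; 9 new (j, j, j, j, v, o, m, t, v)
  "vjjmv" → prefix "vj" already present; 3 new (j, m, v)
  "vooojmvmvv" → prefix "vo" already present; 8 new (o, o, j, m, v, m, v, v)
  "vmomvottvo" → prefix "vm" already present; 8 new (o, m, v, o, t, t, v, o)
  "vtmvmo" → prefix "v" already present; 5 new (t, m, v, m, o)
  "vjtjvjo" → prefix "vj" already present; 5 new (t, j, v, j, o)
  "vvmv" → prefix "vv" already present; 2 new (m, v)
  "vjtvvmm" → prefix "vjt" already present; 4 new (v, v, m, m)
  "vmov" → prefix "vmo" already present; 1 new (v)
  "vjvooj" → prefix "vj" already present; 4 new (v, o, o, j)
  "vjvvtvtm" → prefix "vjv" already present; 5 new (v, t, v, t, m)
Total nodes = 3 + 4 + 9 + 7 + 5 + 4 + 9 + 3 + 8 + 8 + 5 + 5 + 2 + 4 + 1 + 4 + 5 = 86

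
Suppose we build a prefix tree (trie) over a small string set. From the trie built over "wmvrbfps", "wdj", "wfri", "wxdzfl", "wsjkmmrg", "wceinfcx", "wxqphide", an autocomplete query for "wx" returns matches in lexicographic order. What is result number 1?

wxdzfl

Words with prefix "wx", in lexicographic order: "wxdzfl", "wxqphide"
The 1st is wxdzfl.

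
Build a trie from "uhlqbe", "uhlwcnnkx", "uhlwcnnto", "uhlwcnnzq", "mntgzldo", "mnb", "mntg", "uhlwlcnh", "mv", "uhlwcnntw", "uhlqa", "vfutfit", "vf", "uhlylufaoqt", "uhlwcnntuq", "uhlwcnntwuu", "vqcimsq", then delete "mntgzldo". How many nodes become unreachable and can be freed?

Walk "mntgzldo" from the leaf back toward the root, removing each node that no remaining word uses.
The suffix "zldo" (4 nodes) is used only by "mntgzldo"; "mntg" is itself a stored word, so pruning stops there.
Nodes removed: 4

4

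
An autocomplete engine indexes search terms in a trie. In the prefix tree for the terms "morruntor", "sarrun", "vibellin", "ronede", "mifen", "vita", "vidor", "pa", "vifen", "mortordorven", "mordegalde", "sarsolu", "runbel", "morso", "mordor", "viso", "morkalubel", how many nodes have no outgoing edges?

A leaf is a node with no children — equivalently, the end of a word that is not a proper prefix of any other stored word.
Those words: "mifen", "mordegalde", "mordor", "morkalubel", "morruntor", "morso", "mortordorven", "pa", "ronede", "runbel", "sarrun", "sarsolu", "vibellin", "vidor", "vifen", "viso", "vita"
Leaf count: 17

17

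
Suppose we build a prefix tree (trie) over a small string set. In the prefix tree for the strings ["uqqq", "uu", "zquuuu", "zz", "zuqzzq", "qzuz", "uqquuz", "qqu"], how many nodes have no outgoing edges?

8

Leaves are exactly the stored words that no other stored word extends.
Those words: "qqu", "qzuz", "uqqq", "uqquuz", "uu", "zquuuu", "zuqzzq", "zz"
Leaf count: 8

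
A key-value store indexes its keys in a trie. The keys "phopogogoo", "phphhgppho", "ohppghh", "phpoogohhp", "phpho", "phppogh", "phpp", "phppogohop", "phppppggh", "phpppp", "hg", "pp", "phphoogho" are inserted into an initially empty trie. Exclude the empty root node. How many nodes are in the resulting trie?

Insert word by word; a character creates a node only if that edge doesn't already exist:
  "phopogogoo" → 10 new (p, h, o, p, o, g, o, g, o, o)
  "phphhgppho" → prefix "ph" already present; 8 new (p, h, h, g, p, p, h, o)
  "ohppghh" → 7 new (o, h, p, p, g, h, h)
  "phpoogohhp" → prefix "php" already present; 7 new (o, o, g, o, h, h, p)
  "phpho" → prefix "phph" already present; 1 new (o)
  "phppogh" → prefix "php" already present; 4 new (p, o, g, h)
  "phpp" → prefix "phpp" already present; 0 new (none)
  "phppogohop" → prefix "phppog" already present; 4 new (o, h, o, p)
  "phppppggh" → prefix "phpp" already present; 5 new (p, p, g, g, h)
  "phpppp" → prefix "phpppp" already present; 0 new (none)
  "hg" → 2 new (h, g)
  "pp" → prefix "p" already present; 1 new (p)
  "phphoogho" → prefix "phpho" already present; 4 new (o, g, h, o)
Total nodes = 10 + 8 + 7 + 7 + 1 + 4 + 0 + 4 + 5 + 0 + 2 + 1 + 4 = 53

53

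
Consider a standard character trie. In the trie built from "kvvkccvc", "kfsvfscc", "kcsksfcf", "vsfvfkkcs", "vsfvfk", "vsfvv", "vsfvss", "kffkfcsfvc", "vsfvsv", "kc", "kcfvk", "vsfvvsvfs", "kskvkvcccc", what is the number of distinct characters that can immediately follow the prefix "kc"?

Walk "kc" from the root, arriving at one node.
Characters that immediately follow "kc" among the stored strings: {f, s}.
That node has 2 child edges.

2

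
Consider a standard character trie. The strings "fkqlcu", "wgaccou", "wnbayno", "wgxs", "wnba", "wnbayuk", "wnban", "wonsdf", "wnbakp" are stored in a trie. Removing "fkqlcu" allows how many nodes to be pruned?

A node on "fkqlcu"'s path can go only if nothing else ends at it or branches off below it.
No other word shares any prefix with "fkqlcu", so all 6 of its nodes go.
Nodes removed: 6

6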